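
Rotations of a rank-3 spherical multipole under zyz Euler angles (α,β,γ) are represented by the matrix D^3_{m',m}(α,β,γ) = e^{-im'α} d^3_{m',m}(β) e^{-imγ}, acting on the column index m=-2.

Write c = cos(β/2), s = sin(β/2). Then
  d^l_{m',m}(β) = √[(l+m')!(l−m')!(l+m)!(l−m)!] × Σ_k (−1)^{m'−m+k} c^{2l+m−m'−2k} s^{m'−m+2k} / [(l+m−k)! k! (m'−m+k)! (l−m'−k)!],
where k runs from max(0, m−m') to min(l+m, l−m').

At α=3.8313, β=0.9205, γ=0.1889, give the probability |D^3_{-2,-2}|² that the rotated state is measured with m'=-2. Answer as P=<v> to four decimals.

P=0.0140

Split into d^3_{-2,-2}(β=0.9205) × two z-phases.
c=cos(0.9205/2)=0.895941, s=sin(0.9205/2)=0.444172; N=√[1·120·1·120]=120.000000
The bounds max(0,m−m')=0 and min(l+m,l−m')=1 give 2 terms
  k=0: (−1)^0·120.0000/(120)·0.8959^6·0.4442^0 = +0.517223
  k=1: (−1)^1·120.0000/(24)·0.8959^4·0.4442^2 = -0.635611
d^3_{-2,-2}(0.9205) = +0.517223 -0.635611 = -0.118388
|D^3_{-2,-2}|² = |d^3_{-2,-2}(β)|² = (-0.118388)² = 0.014016 (the z-rotation phases have unit modulus)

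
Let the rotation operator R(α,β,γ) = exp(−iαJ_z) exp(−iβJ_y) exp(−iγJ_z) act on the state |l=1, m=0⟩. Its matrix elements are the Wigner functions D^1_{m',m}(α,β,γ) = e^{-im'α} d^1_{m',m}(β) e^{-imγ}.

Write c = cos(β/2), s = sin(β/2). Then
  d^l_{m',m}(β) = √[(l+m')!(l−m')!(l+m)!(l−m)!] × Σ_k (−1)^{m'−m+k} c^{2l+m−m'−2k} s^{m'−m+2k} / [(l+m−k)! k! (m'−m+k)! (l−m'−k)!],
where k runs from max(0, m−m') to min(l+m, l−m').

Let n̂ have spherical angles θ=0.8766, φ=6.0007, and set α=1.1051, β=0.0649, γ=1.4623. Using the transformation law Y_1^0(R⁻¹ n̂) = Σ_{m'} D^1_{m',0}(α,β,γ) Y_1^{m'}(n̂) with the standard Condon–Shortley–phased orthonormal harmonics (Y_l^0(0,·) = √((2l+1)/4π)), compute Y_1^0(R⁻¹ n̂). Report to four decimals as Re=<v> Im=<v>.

Need the full column D^1_{m',0} for m'=−1..1 at α=1.1051, β=0.0649, γ=1.4623.
cos(β/2)=0.999474, sin(β/2)=0.032444
d^1_{-1,0}: single k=1 term ⇒ +0.045859;  D = +0.020593+0.040975i
d^1_{0,0}: k∈[0..1] ⇒ +0.998947 -0.001053 = +0.997895;  D = +0.997895+0.000000i
d^1_{1,0}: single k=0 term ⇒ -0.045859;  D = -0.020593+0.040975i
Y_1^{m'}(θ=0.8766,φ=6.0007) and Σ D·Y over m':
  (+0.0206+0.0410i)·(+0.2550+0.0740i)  (+0.9979+0.0000i)·(+0.3126+0.0000i)  (-0.0206+0.0410i)·(-0.2550+0.0740i)
Y_1^0(R⁻¹ n̂) = +0.316371+0.000000i

Re=0.3164 Im=0.0000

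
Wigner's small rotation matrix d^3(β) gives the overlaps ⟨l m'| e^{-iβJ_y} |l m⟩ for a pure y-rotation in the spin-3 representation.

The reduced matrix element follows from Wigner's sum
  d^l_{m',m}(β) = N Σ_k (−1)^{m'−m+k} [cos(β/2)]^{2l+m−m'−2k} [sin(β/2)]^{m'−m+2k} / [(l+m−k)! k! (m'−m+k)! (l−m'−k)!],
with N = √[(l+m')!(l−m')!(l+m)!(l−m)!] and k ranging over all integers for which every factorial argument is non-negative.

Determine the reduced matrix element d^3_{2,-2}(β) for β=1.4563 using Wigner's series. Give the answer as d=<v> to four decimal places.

d^3_{2,-2}(β=1.4563) via Wigner's sum:
c=cos(1.4563/2)=0.746407, s=sin(1.4563/2)=0.665490; N=√[120·1·1·120]=120.000000
k: max(0,(-2)−(2))=0 … min(3+(-2),3−(2))=1
  k=0: (−1)^4·120.0000/(24)·0.7464^2·0.6655^4 = +0.546370
  k=1: (−1)^5·120.0000/(120)·0.7464^0·0.6655^6 = -0.086866
d^3_{2,-2}(1.4563) = +0.546370 -0.086866 = +0.459505

d=0.4595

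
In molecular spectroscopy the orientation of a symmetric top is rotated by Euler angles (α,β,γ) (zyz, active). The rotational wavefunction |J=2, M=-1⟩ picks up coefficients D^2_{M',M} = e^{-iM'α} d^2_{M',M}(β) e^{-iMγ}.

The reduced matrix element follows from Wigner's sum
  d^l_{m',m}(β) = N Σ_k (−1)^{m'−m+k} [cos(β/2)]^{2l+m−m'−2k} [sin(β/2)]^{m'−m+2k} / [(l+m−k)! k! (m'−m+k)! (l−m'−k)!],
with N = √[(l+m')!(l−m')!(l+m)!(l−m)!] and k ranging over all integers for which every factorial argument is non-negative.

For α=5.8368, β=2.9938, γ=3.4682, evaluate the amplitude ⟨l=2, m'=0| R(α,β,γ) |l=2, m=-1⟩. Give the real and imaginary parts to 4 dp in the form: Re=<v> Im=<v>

Re=-0.1690 Im=-0.0572

Split into d^2_{0,-1}(β=2.9938) × two z-phases.
Half-angle: c=0.073829, s=0.997271. N=√(2·2·1·6)=4.898979
Admissible k: 0..1 (factorial args all ≥0)
  k=0: (−1)^1·4.8990/(2)·0.0738^3·0.9973^1 = -0.000983
  k=1: (−1)^2·4.8990/(2)·0.0738^1·0.9973^3 = +0.179367
d^2_{0,-1}(2.9938) = -0.000983 +0.179367 = +0.178384
Attach z-rotation phases: D = e^{-i(0)(5.8368)}·(+0.178384)·e^{-i(-1)(3.4682)} = -0.168954-0.057231i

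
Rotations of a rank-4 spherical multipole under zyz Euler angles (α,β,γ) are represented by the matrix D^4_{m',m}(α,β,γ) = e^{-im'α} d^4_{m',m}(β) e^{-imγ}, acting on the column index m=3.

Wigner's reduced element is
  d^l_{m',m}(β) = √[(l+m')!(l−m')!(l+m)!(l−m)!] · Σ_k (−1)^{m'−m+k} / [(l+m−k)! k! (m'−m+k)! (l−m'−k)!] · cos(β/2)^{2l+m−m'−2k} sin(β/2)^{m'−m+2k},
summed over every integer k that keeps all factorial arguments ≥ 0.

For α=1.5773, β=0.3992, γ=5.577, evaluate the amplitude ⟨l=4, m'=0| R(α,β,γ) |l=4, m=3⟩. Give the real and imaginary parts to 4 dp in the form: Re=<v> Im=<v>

Re=-0.0417 Im=0.0683

D^4_{0,3}(1.5773,0.3992,5.577) = e^{-i·0·1.5773}·d^4_{0,3}(0.3992)·e^{-i·3·5.577}. Compute d first:
With c≡cos(β/2)=0.980146 and s≡sin(β/2)=0.198277, N=[24·24·5040·1]^{1/2}=1703.830978
k∈{3,4} keeps every argument non-negative
  k=3: (−1)^0·1703.8310/(144)·0.9801^5·0.1983^3 = +0.083433
  k=4: (−1)^1·1703.8310/(144)·0.9801^3·0.1983^5 = -0.003414
d^4_{0,3}(0.3992) = +0.083433 -0.003414 = +0.080018
Phases: e^{-i·(0)·1.5773}=+1.000000+0.000000i, e^{-i·(3)·5.577}=-0.520776+0.853693i ⇒ D=-0.041672+0.068311i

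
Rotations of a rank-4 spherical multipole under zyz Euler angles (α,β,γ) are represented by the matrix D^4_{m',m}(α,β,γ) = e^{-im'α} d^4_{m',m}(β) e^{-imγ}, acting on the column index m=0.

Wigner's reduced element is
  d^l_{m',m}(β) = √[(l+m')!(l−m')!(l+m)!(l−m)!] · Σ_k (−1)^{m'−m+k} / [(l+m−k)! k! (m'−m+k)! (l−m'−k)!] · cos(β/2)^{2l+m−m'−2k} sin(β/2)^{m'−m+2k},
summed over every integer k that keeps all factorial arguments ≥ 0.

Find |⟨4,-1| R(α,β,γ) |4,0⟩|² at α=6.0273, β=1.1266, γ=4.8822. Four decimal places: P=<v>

D^4_{-1,0}(6.0273,1.1266,4.8822) = e^{-i·-1·6.0273}·d^4_{-1,0}(1.1266)·e^{-i·0·4.8822}. Compute d first:
With c≡cos(β/2)=0.845498 and s≡sin(β/2)=0.533979, N=[6·120·24·24]^{1/2}=643.987578
Admissible k: 1..4 (factorial args all ≥0)
  k=1: (−1)^0·643.9876/(144)·0.8455^7·0.5340^1 = +0.737609
  k=2: (−1)^1·643.9876/(24)·0.8455^5·0.5340^3 = -1.765230
  k=3: (−1)^2·643.9876/(24)·0.8455^3·0.5340^5 = +0.704085
  k=4: (−1)^3·643.9876/(144)·0.8455^1·0.5340^7 = -0.046806
d^4_{-1,0}(1.1266) = +0.737609 -1.765230 +0.704085 -0.046806 = -0.370342
|D^4_{-1,0}|² = |d^4_{-1,0}(β)|² = (-0.370342)² = 0.137153 (the z-rotation phases have unit modulus)

P=0.1372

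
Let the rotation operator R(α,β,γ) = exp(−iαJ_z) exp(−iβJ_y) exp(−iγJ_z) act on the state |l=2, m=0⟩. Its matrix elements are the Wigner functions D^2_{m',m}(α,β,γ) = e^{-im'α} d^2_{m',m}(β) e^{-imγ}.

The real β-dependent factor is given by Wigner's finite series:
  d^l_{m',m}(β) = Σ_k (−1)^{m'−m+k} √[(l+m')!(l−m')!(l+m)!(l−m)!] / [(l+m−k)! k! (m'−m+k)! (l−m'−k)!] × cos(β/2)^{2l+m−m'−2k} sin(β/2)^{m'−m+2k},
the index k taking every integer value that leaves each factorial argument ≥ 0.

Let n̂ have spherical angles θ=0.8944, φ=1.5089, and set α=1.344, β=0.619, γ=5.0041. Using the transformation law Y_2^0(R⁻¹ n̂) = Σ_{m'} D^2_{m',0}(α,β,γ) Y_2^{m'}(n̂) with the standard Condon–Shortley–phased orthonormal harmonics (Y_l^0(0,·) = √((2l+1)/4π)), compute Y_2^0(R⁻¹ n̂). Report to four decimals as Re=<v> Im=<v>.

Re=0.5497 Im=0.0000

Need the full column D^2_{m',0} for m'=−2..2 at α=1.344, β=0.619, γ=5.0041.
cos(β/2)=0.952486, sin(β/2)=0.304582
d^2_{-2,0}: single k=2 term ⇒ +0.206159;  D = -0.185312+0.090338i
d^2_{-1,0}: k∈[1..2] ⇒ +0.644698 -0.065925 = +0.578773;  D = +0.130141+0.563952i
d^2_{0,0}: k∈[0..2] ⇒ +0.823065 -0.336656 +0.008606 = +0.495015;  D = +0.495015+0.000000i
d^2_{1,0}: k∈[0..1] ⇒ -0.644698 +0.065925 = -0.578773;  D = -0.130141+0.563952i
d^2_{2,0}: single k=0 term ⇒ +0.206159;  D = -0.185312-0.090338i
Y_2^{m'}(θ=0.8944,φ=1.5089) and Σ D·Y over m':
  (-0.1853+0.0903i)·(-0.2331-0.0290i)  (+0.1301+0.5640i)·(+0.0233-0.3764i)  (+0.4950+0.0000i)·(+0.0554+0.0000i)  (-0.1301+0.5640i)·(-0.0233-0.3764i)  (-0.1853-0.0903i)·(-0.2331+0.0290i)
Y_2^0(R⁻¹ n̂) = +0.549675-0.000000i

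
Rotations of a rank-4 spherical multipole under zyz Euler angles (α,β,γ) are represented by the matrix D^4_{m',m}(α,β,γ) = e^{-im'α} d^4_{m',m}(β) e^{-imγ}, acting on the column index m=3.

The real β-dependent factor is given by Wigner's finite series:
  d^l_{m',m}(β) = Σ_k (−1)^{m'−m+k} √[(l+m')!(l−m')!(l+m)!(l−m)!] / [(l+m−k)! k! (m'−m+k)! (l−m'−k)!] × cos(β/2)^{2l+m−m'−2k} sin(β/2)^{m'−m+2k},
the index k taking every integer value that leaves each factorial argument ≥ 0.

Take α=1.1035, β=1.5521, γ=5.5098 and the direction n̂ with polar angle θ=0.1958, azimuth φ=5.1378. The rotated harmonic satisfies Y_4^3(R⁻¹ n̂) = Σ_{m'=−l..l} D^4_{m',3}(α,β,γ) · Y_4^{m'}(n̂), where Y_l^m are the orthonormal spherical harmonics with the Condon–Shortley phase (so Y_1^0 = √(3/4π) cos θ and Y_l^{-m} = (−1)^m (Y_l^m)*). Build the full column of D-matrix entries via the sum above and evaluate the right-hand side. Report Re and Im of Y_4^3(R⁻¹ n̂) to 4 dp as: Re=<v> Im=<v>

Re=0.1194 Im=-0.0453

Need the full column D^4_{m',3} for m'=−4..4 at α=1.1035, β=1.5521, γ=5.5098.
cos(β/2)=0.713686, sin(β/2)=0.700466
d^4_{-4,3}: single k=7 term ⇒ +0.167017;  D = +0.150319+0.072793i
d^4_{-3,3}: k∈[6..7] ⇒ +0.421147 -0.057956 = +0.363192;  D = +0.288574-0.220529i
d^4_{-2,3}: k∈[5..6] ⇒ +0.688084 -0.220943 = +0.467141;  D = -0.086036-0.459150i
d^4_{-1,3}: k∈[4..5] ⇒ +0.826219 -0.477536 = +0.348683;  D = -0.334904-0.097052i
d^4_{0,3}: k∈[3..4] ⇒ +0.752940 -0.725304 = +0.027636;  D = -0.018825+0.020233i
d^4_{1,3}: k∈[2..3] ⇒ +0.514620 -0.826219 = -0.311599;  D = -0.108058-0.292263i
d^4_{2,3}: k∈[1..2] ⇒ +0.247173 -0.714302 = -0.467129;  D = -0.464142-0.052746i
d^4_{3,3}: k∈[0..1] ⇒ +0.067307 -0.453853 = -0.386546;  D = -0.211983+0.323235i
d^4_{4,3}: single k=0 term ⇒ -0.186845;  D = +0.093333+0.161864i
Y_4^{m'}(θ=0.1958,φ=5.1378) and Σ D·Y over m':
  (+0.1503+0.0728i)·(-0.0001-0.0006i)  (+0.2886-0.2205i)·(-0.0087-0.0026i)  (-0.0860-0.4592i)·(-0.0479+0.0546i)  (-0.3349-0.0971i)·(+0.1392+0.3071i)  (-0.0188+0.0202i)·(+0.6914+0.0000i)  (-0.1081-0.2923i)·(-0.1392+0.3071i)  (-0.4641-0.0527i)·(-0.0479-0.0546i)  (-0.2120+0.3232i)·(+0.0087-0.0026i)  (+0.0933+0.1619i)·(-0.0001+0.0006i)
Y_4^3(R⁻¹ n̂) = +0.119386-0.045299i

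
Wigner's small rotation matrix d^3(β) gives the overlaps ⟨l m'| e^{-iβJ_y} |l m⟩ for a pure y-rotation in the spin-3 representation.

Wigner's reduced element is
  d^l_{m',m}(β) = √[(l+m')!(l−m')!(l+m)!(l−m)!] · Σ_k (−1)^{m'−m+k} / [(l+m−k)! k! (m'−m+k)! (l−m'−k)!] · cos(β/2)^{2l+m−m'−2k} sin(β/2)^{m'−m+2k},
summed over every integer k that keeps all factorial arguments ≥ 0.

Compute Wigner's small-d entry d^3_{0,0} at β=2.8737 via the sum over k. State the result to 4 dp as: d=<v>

d^3_{0,0}(β=2.8737) via Wigner's sum:
With c≡cos(β/2)=0.133546 and s≡sin(β/2)=0.991043, N=[6·6·6·6]^{1/2}=36.000000
The bounds max(0,m−m')=0 and min(l+m,l−m')=3 give 4 terms
  k=0: (−1)^0·36.0000/(36)·0.1335^6·0.9910^0 = +0.000006
  k=1: (−1)^1·36.0000/(4)·0.1335^4·0.9910^2 = -0.002812
  k=2: (−1)^2·36.0000/(4)·0.1335^2·0.9910^4 = +0.154837
  k=3: (−1)^3·36.0000/(36)·0.1335^0·0.9910^6 = -0.947445
d^3_{0,0}(2.8737) = +0.000006 -0.002812 +0.154837 -0.947445 = -0.795414

d=-0.7954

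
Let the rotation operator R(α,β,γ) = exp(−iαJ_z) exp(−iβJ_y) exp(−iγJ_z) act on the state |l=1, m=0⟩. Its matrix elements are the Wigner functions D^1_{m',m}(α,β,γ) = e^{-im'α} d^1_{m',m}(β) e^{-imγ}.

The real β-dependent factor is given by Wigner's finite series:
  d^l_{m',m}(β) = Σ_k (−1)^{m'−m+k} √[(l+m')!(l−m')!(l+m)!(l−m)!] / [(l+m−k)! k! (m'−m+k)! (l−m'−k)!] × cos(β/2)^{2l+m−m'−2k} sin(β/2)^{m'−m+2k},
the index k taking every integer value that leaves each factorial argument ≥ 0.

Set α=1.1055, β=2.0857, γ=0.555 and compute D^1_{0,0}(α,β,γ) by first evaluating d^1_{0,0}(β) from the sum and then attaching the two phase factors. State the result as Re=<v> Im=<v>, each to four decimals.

D^1_{0,0}(1.1055,2.0857,0.555) = e^{-i·0·1.1055}·d^1_{0,0}(2.0857)·e^{-i·0·0.555}. Compute d first:
Half-angle: c=0.503760, s=0.863843. N=√(1·1·1·1)=1.000000
k∈{0,1} keeps every argument non-negative
  k=0: (−1)^0·1.0000/(1)·0.5038^2·0.8638^0 = +0.253774
  k=1: (−1)^1·1.0000/(1)·0.5038^0·0.8638^2 = -0.746226
d^1_{0,0}(2.0857) = +0.253774 -0.746226 = -0.492451
Phases: e^{-i·(0)·1.1055}=+1.000000+0.000000i, e^{-i·(0)·0.555}=+1.000000+0.000000i ⇒ D=-0.492451+0.000000i

Re=-0.4925 Im=0.0000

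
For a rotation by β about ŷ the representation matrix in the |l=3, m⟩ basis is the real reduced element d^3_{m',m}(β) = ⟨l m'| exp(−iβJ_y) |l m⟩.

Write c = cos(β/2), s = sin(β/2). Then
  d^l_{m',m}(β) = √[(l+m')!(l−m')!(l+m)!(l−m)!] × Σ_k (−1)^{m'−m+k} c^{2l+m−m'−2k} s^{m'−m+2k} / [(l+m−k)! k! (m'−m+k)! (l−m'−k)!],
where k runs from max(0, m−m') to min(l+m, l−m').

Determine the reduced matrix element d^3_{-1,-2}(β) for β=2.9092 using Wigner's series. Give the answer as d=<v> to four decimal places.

d^3_{-1,-2}(β=2.9092) via Wigner's sum:
Half-angle: c=0.115935, s=0.993257. N=√(2·24·1·120)=75.894664
k∈{0,1} keeps every argument non-negative
  k=0: (−1)^1·75.8947/(24)·0.1159^5·0.9933^1 = -0.000066
  k=1: (−1)^2·75.8947/(12)·0.1159^3·0.9933^3 = +0.009657
d^3_{-1,-2}(2.9092) = -0.000066 +0.009657 = +0.009592

d=0.0096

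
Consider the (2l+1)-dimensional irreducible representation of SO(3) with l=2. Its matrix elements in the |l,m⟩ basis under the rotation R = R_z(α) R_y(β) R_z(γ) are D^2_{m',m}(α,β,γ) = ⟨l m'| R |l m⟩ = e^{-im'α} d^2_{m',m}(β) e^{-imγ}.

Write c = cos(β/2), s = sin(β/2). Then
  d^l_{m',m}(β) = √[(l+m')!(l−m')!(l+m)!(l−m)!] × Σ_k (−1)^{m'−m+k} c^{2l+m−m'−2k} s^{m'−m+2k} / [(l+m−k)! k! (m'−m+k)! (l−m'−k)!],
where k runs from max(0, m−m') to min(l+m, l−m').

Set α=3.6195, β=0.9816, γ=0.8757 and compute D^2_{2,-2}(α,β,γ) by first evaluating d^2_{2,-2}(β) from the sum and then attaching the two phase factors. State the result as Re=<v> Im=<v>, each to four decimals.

Split into d^2_{2,-2}(β=0.9816) × two z-phases.
Half-angle: c=0.881956, s=0.471332. N=√(24·1·1·24)=24.000000
k: max(0,(-2)−(2))=0 … min(2+(-2),2−(2))=0
  k=0: (−1)^4·24.0000/(24)·0.8820^0·0.4713^4 = +0.049352
d^2_{2,-2}(0.9816) = +0.049352
Attach z-rotation phases: D = e^{-i(2)(3.6195)}·(+0.049352)·e^{-i(-2)(0.8757)} = +0.034540+0.035251i

Re=0.0345 Im=0.0353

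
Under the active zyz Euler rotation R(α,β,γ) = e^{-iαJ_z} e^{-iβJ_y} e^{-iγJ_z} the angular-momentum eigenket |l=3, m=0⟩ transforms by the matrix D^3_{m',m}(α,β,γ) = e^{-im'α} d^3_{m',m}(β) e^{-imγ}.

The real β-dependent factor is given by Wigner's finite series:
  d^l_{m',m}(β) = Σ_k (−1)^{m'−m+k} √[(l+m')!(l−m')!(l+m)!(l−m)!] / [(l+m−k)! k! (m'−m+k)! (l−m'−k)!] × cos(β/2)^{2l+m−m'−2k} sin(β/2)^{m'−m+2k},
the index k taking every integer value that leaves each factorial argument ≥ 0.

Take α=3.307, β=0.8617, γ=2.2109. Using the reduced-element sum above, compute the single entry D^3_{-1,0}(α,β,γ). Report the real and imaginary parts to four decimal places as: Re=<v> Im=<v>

D^3_{-1,0}(3.307,0.8617,2.2109) = e^{-i·-1·3.307}·d^3_{-1,0}(0.8617)·e^{-i·0·2.2109}. Compute d first:
c=cos(0.8617/2)=0.908611, s=sin(0.8617/2)=0.417643; N=√[2·24·6·6]=41.569219
k: max(0,(0)−(-1))=1 … min(3+(0),3−(-1))=3
  k=1: (−1)^0·41.5692/(12)·0.9086^5·0.4176^1 = +0.895955
  k=2: (−1)^1·41.5692/(4)·0.9086^3·0.4176^3 = -0.567888
  k=3: (−1)^2·41.5692/(12)·0.9086^1·0.4176^5 = +0.039994
d^3_{-1,0}(0.8617) = +0.895955 -0.567888 +0.039994 = +0.368062
D = (-0.986351-0.164654i)·(+0.368062)·(+1.000000+0.000000i) = -0.363038-0.060603i

Re=-0.3630 Im=-0.0606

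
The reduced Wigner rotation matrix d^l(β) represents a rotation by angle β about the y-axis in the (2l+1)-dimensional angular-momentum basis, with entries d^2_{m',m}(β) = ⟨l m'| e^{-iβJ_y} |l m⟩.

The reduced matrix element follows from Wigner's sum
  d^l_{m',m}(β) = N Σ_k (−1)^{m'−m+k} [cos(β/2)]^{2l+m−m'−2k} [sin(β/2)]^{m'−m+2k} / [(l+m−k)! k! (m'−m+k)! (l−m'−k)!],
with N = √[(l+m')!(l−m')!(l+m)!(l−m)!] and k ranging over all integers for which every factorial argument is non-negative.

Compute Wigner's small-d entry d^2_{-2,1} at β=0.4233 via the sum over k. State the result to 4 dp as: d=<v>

d^2_{-2,1}(β=0.4233) via Wigner's sum:
c=cos(0.4233/2)=0.977686, s=sin(0.4233/2)=0.210073; N=√[1·24·6·1]=12.000000
k∈{3} keeps every argument non-negative
  k=3: (−1)^0·12.0000/(6)·0.9777^1·0.2101^3 = +0.018128
d^2_{-2,1}(0.4233) = +0.018128

d=0.0181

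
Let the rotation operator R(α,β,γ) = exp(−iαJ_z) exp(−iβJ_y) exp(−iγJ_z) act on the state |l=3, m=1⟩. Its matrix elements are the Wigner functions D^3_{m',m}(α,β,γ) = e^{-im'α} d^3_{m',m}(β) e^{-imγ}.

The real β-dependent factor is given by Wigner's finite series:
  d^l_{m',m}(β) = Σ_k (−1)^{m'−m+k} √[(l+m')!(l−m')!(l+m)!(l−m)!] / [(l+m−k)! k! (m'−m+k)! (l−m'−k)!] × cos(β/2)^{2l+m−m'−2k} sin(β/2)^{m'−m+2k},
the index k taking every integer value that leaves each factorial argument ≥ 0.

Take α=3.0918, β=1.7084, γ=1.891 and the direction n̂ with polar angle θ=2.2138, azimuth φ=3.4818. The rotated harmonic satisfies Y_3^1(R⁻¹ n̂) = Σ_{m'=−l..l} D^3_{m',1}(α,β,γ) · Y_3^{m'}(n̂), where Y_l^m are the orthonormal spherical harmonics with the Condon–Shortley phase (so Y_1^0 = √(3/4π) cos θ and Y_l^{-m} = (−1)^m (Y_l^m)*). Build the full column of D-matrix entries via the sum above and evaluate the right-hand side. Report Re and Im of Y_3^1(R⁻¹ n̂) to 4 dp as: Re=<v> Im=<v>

Re=-0.1005 Im=0.4231

Need the full column D^3_{m',1} for m'=−3..3 at α=3.0918, β=1.7084, γ=1.891.
cos(β/2)=0.656822, sin(β/2)=0.754046
d^3_{-3,1}: single k=4 term ⇒ +0.540171;  D = +0.244435+0.481702i
d^3_{-2,1}: k∈[3..4] ⇒ +0.768362 -0.506333 = +0.262029;  D = -0.106795-0.239279i
d^3_{-1,1}: k∈[2..4] ⇒ +0.634947 -1.115773 +0.183817 = -0.297010;  D = -0.107402-0.276911i
d^3_{0,1}: k∈[1..3] ⇒ +0.319320 -1.262548 +0.554660 = -0.388568;  D = +0.122306+0.368817i
d^3_{1,1}: k∈[0..2] ⇒ +0.080295 -0.846596 +0.836830 = +0.070529;  D = +0.018840+0.067966i
d^3_{2,1}: k∈[0..1] ⇒ -0.291498 +0.768362 = +0.476864;  D = -0.104354-0.465306i
d^3_{3,1}: single k=0 term ⇒ +0.409856;  D = +0.069674+0.403891i
Y_3^{m'}(θ=2.2138,φ=3.4818) and Σ D·Y over m':
  (+0.2444+0.4817i)·(-0.1118+0.1823i)  (-0.1068-0.2393i)·(-0.3051+0.2469i)  (-0.1074-0.2769i)·(-0.1945+0.0688i)  (+0.1223+0.3688i)·(+0.2690+0.0000i)  (+0.0188+0.0680i)·(+0.1945+0.0688i)  (-0.1044-0.4653i)·(-0.3051-0.2469i)  (+0.0697+0.4039i)·(+0.1118+0.1823i)
Y_3^1(R⁻¹ n̂) = -0.100537+0.423110i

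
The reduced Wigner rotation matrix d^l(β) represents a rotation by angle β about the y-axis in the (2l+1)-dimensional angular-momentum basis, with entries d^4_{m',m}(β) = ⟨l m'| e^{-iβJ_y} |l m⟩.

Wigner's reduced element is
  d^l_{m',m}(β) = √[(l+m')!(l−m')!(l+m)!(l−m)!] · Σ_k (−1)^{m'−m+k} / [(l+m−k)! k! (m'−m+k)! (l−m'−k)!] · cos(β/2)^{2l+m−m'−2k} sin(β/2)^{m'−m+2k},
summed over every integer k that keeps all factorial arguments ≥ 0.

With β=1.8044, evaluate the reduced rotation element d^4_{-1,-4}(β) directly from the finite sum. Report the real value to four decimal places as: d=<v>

d^4_{-1,-4}(β=1.8044) via Wigner's sum:
c=cos(1.8044/2)=0.619885, s=sin(1.8044/2)=0.784693; N=√[6·120·1·40320]=5387.986637
The bounds max(0,m−m')=0 and min(l+m,l−m')=0 give 1 term
  k=0: (−1)^3·5387.9866/(720)·0.6199^5·0.7847^3 = -0.330940
d^4_{-1,-4}(1.8044) = -0.330940

d=-0.3309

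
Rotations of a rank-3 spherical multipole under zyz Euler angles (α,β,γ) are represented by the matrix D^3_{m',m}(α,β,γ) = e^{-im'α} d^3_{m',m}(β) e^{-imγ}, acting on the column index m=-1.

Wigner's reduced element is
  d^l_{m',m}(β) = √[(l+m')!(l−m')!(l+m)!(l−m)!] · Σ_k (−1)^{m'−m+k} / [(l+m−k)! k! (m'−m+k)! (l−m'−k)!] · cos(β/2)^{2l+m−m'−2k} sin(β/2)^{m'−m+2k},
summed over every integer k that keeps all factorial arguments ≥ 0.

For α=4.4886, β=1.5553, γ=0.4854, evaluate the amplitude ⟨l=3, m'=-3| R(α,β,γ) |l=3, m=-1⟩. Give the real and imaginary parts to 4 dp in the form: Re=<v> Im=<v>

Split into d^3_{-3,-1}(β=1.5553) × two z-phases.
Half-angle: c=0.712564, s=0.701607. N=√(1·720·2·24)=185.903201
k: max(0,(-1)−(-3))=2 … min(3+(-1),3−(-3))=2
  k=2: (−1)^0·185.9032/(48)·0.7126^4·0.7016^2 = +0.491507
d^3_{-3,-1}(1.5553) = +0.491507
Attach z-rotation phases: D = e^{-i(-3)(4.4886)}·(+0.491507)·e^{-i(-1)(0.4854)} = +0.090878+0.483032i

Re=0.0909 Im=0.4830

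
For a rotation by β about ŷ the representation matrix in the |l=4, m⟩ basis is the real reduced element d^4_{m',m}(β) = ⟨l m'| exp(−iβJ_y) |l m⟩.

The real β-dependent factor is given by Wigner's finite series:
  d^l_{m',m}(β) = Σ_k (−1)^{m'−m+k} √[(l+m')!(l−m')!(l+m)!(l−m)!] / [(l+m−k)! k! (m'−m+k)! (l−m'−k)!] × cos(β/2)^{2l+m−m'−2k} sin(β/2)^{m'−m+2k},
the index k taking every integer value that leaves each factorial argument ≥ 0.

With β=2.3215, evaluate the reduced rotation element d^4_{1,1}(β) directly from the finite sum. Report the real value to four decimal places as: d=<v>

d^4_{1,1}(β=2.3215) via Wigner's sum:
With c≡cos(β/2)=0.398652 and s≡sin(β/2)=0.917102, N=[120·6·120·6]^{1/2}=720.000000
k∈{0,1,2,3} keeps every argument non-negative
  k=0: (−1)^0·720.0000/(720)·0.3987^8·0.9171^0 = +0.000638
  k=1: (−1)^1·720.0000/(48)·0.3987^6·0.9171^2 = -0.050639
  k=2: (−1)^2·720.0000/(24)·0.3987^4·0.9171^4 = +0.536003
  k=3: (−1)^3·720.0000/(72)·0.3987^2·0.9171^6 = -0.945571
d^4_{1,1}(2.3215) = +0.000638 -0.050639 +0.536003 -0.945571 = -0.459570

d=-0.4596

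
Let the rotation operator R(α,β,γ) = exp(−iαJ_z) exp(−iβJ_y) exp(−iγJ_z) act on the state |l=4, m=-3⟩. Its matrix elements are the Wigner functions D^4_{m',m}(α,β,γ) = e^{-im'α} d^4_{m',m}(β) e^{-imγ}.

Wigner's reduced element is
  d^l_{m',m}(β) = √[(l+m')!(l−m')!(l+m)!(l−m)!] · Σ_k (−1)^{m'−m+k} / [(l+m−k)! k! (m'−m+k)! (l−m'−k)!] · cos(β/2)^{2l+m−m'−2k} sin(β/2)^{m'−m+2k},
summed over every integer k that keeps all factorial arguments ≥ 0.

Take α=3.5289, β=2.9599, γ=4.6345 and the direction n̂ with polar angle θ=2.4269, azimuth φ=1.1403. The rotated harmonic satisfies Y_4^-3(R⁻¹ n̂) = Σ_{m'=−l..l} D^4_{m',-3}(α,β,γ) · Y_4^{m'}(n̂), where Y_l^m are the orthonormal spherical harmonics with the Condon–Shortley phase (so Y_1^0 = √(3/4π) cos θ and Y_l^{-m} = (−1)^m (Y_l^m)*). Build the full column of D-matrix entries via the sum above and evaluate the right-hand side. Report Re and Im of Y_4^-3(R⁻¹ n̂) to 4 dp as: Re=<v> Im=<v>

Re=-0.3508 Im=-0.0366

Need the full column D^4_{m',-3} for m'=−4..4 at α=3.5289, β=2.9599, γ=4.6345.
cos(β/2)=0.090721, sin(β/2)=0.995876
d^4_{-4,-3}: single k=1 term ⇒ +0.000000;  D = -0.000000+0.000000i
d^4_{-3,-3}: k∈[0..1] ⇒ +0.000000 -0.000004 = -0.000004;  D = -0.000003+0.000002i
d^4_{-2,-3}: k∈[0..1] ⇒ -0.000000 +0.000068 = +0.000068;  D = -0.000035+0.000058i
d^4_{-1,-3}: k∈[0..1] ⇒ +0.000004 -0.000881 = -0.000877;  D = -0.000134+0.000867i
d^4_{0,-3}: k∈[0..1] ⇒ -0.000072 +0.008654 = +0.008582;  D = +0.001987+0.008349i
d^4_{1,-3}: k∈[0..1] ⇒ +0.000881 -0.063727 = -0.062845;  D = +0.036565+0.051113i
d^4_{2,-3}: k∈[0..1] ⇒ -0.008210 +0.329770 = +0.321560;  D = +0.272013+0.171493i
d^4_{3,-3}: k∈[0..1] ⇒ +0.056202 -0.967483 = -0.911281;  D = +0.897330+0.158847i
d^4_{4,-3}: single k=0 term ⇒ -0.249283;  D = -0.243697+0.052477i
Y_4^{m'}(θ=2.4269,φ=1.1403) and Σ D·Y over m':
  (-0.0000+0.0000i)·(-0.0123+0.0807i)  (-0.0000+0.0000i)·(+0.2558-0.0734i)  (-0.0000+0.0001i)·(-0.2803-0.3262i)  (-0.0001+0.0009i)·(-0.0971+0.2114i)  (+0.0020+0.0083i)·(-0.2881+0.0000i)  (+0.0366+0.0511i)·(+0.0971+0.2114i)  (+0.2720+0.1715i)·(-0.2803+0.3262i)  (+0.8973+0.1588i)·(-0.2558-0.0734i)  (-0.2437+0.0525i)·(-0.0123-0.0807i)
Y_4^-3(R⁻¹ n̂) = -0.350824-0.036610i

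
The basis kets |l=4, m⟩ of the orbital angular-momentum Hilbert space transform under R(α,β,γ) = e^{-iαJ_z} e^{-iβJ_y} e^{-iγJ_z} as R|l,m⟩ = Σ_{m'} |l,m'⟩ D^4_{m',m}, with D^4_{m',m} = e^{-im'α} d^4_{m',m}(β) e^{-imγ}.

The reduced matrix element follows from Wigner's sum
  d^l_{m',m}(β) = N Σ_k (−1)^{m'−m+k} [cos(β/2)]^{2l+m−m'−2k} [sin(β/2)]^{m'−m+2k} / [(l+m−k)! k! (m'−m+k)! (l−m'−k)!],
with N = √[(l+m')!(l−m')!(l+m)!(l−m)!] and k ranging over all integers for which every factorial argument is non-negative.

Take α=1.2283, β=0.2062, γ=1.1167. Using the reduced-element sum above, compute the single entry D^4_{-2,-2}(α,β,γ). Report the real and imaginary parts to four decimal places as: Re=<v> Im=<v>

First d^4_{-2,-2}(β=0.2062), then the phase factors e^{-i(-2)α} and e^{-i(-2)γ}:
With c≡cos(β/2)=0.994690 and s≡sin(β/2)=0.102917, N=[2·720·2·720]^{1/2}=1440.000000
k∈{0,1,2} keeps every argument non-negative
  k=0: (−1)^0·1440.0000/(1440)·0.9947^8·0.1029^0 = +0.958300
  k=1: (−1)^1·1440.0000/(120)·0.9947^6·0.1029^2 = -0.123108
  k=2: (−1)^2·1440.0000/(96)·0.9947^4·0.1029^4 = +0.001647
d^4_{-2,-2}(0.2062) = +0.958300 -0.123108 +0.001647 = +0.836840
Attach z-rotation phases: D = e^{-i(-2)(1.2283)}·(+0.836840)·e^{-i(-2)(1.1167)} = -0.018734-0.836630i

Re=-0.0187 Im=-0.8366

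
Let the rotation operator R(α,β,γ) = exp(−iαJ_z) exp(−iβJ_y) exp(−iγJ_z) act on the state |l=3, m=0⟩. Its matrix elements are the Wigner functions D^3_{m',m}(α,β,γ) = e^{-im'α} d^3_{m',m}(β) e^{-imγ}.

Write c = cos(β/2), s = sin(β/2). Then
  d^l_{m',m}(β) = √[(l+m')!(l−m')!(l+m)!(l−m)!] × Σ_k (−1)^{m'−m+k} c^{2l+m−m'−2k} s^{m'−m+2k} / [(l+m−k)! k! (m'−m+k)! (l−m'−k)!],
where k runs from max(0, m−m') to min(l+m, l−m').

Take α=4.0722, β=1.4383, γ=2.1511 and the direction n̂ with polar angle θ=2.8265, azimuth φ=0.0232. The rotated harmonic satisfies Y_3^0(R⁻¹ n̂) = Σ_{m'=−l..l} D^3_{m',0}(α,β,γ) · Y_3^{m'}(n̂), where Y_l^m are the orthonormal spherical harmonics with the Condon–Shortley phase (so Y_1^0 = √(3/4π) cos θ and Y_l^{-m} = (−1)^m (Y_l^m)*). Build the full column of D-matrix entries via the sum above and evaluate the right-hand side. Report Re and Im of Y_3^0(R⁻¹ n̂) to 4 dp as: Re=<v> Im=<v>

Re=0.2942 Im=0.0000

Need the full column D^3_{m',0} for m'=−3..3 at α=4.0722, β=1.4383, γ=2.1511.
cos(β/2)=0.752366, sin(β/2)=0.658745
d^3_{-3,0}: single k=3 term ⇒ +0.544446;  D = +0.511481-0.186572i
d^3_{-2,0}: k∈[2..3] ⇒ +0.761574 -0.583834 = +0.177741;  D = -0.050897+0.170297i
d^3_{-1,0}: k∈[1..3] ⇒ +0.550115 -1.265179 +0.323302 = -0.391762;  D = +0.234018+0.314187i
d^3_{0,0}: k∈[0..3] ⇒ +0.181374 -1.251394 +0.959337 -0.081716 = -0.192399;  D = -0.192399+0.000000i
d^3_{1,0}: k∈[0..2] ⇒ -0.550115 +1.265179 -0.323302 = +0.391762;  D = -0.234018+0.314187i
d^3_{2,0}: k∈[0..1] ⇒ +0.761574 -0.583834 = +0.177741;  D = -0.050897-0.170297i
d^3_{3,0}: single k=0 term ⇒ -0.544446;  D = -0.511481-0.186572i
Y_3^{m'}(θ=2.8265,φ=0.0232) and Σ D·Y over m':
  (+0.5115-0.1866i)·(+0.0124-0.0009i)  (-0.0509+0.1703i)·(-0.0932+0.0043i)  (+0.2340+0.3142i)·(+0.3524-0.0082i)  (-0.1924+0.0000i)·(-0.5392+0.0000i)  (-0.2340+0.3142i)·(-0.3524-0.0082i)  (-0.0509-0.1703i)·(-0.0932-0.0043i)  (-0.5115-0.1866i)·(-0.0124-0.0009i)
Y_3^0(R⁻¹ n̂) = +0.294201-0.000000i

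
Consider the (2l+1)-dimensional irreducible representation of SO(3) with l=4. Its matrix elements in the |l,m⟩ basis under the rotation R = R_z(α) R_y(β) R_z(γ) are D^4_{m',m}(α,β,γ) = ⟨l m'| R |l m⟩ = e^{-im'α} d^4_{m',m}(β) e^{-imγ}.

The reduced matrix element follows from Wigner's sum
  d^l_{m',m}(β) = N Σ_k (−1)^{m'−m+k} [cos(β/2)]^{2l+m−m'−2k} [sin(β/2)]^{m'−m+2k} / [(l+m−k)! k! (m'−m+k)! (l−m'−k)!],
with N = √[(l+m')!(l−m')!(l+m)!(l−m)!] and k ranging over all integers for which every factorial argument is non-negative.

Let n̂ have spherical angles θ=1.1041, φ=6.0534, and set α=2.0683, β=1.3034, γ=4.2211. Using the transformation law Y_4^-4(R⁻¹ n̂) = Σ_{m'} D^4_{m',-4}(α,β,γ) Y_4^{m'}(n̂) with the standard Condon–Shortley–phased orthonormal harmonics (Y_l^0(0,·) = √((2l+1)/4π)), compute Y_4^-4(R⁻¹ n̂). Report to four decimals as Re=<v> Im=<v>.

Need the full column D^4_{m',-4} for m'=−4..4 at α=2.0683, β=1.3034, γ=4.2211.
cos(β/2)=0.795054, sin(β/2)=0.606539
d^4_{-4,-4}: single k=0 term ⇒ +0.159651;  D = +0.159602+0.003968i
d^4_{-3,-4}: single k=0 term ⇒ -0.344492;  D = +0.156828+0.306725i
d^4_{-2,-4}: single k=0 term ⇒ +0.491672;  D = -0.277882+0.405615i
d^4_{-1,-4}: single k=0 term ⇒ -0.530460;  D = -0.527641-0.054617i
d^4_{0,-4}: single k=0 term ⇒ +0.452449;  D = -0.173839-0.417720i
d^4_{1,-4}: single k=0 term ⇒ -0.308729;  D = +0.193870-0.240266i
d^4_{2,-4}: single k=0 term ⇒ +0.166542;  D = +0.163809+0.030050i
d^4_{3,-4}: single k=0 term ⇒ -0.067913;  D = +0.021110+0.064549i
d^4_{4,-4}: single k=0 term ⇒ +0.018318;  D = -0.012582+0.013312i
Y_4^{m'}(θ=1.1041,φ=6.0534) and Σ D·Y over m':
  (+0.1596+0.0040i)·(+0.1707+0.2238i)  (+0.1568+0.3067i)·(+0.3095+0.2551i)  (-0.2779+0.4056i)·(+0.0997+0.0494i)  (-0.5276-0.0546i)·(-0.2930-0.0685i)  (-0.1738-0.4177i)·(-0.1734+0.0000i)  (+0.1939-0.2403i)·(+0.2930-0.0685i)  (+0.1638+0.0301i)·(+0.0997-0.0494i)  (+0.0211+0.0645i)·(-0.3095+0.2551i)  (-0.0126+0.0133i)·(+0.1707-0.2238i)
Y_4^-4(R⁻¹ n̂) = +0.165886+0.224399i

Re=0.1659 Im=0.2244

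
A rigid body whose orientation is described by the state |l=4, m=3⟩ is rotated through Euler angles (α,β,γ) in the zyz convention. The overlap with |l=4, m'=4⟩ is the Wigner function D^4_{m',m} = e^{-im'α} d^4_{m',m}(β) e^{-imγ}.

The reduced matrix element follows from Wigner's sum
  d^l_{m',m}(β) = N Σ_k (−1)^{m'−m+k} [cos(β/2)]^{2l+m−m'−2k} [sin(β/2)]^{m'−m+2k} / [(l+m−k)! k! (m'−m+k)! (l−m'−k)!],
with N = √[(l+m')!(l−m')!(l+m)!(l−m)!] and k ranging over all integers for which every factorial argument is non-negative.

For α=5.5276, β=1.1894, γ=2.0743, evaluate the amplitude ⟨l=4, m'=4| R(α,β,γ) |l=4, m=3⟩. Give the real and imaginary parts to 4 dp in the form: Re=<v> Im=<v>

Re=0.4232 Im=-0.0250

D^4_{4,3}(5.5276,1.1894,2.0743) = e^{-i·4·5.5276}·d^4_{4,3}(1.1894)·e^{-i·3·2.0743}. Compute d first:
c=cos(1.1894/2)=0.828317, s=sin(1.1894/2)=0.560260; N=√[40320·1·5040·1]=14255.272709
The bounds max(0,m−m')=0 and min(l+m,l−m')=0 give 1 term
  k=0: (−1)^1·14255.2727/(5040)·0.8283^7·0.5603^1 = -0.423945
d^4_{4,3}(1.1894) = -0.423945
Attach z-rotation phases: D = e^{-i(4)(5.5276)}·(-0.423945)·e^{-i(3)(2.0743)} = +0.423208-0.024984i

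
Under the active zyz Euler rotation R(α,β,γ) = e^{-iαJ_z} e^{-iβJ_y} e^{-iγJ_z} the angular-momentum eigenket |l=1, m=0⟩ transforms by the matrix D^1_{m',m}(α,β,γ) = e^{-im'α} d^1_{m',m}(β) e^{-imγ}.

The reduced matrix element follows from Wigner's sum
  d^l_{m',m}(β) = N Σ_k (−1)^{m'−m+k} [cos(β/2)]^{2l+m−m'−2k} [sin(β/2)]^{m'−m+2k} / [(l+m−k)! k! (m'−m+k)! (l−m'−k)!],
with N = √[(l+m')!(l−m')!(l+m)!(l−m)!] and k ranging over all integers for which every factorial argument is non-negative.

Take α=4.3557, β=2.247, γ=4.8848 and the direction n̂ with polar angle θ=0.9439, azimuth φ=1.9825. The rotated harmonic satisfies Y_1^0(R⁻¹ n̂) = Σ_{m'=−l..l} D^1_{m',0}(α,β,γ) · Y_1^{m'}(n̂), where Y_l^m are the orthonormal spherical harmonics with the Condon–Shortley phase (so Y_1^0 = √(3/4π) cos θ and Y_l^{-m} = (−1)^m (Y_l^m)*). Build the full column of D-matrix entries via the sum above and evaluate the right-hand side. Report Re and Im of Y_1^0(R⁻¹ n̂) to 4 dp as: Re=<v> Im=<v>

Need the full column D^1_{m',0} for m'=−1..1 at α=4.3557, β=2.247, γ=4.8848.
cos(β/2)=0.432529, sin(β/2)=0.901620
d^1_{-1,0}: single k=1 term ⇒ +0.551511;  D = -0.192573-0.516798i
d^1_{0,0}: k∈[0..1] ⇒ +0.187082 -0.812918 = -0.625837;  D = -0.625837+0.000000i
d^1_{1,0}: single k=0 term ⇒ -0.551511;  D = +0.192573-0.516798i
Y_1^{m'}(θ=0.9439,φ=1.9825) and Σ D·Y over m':
  (-0.1926-0.5168i)·(-0.1120-0.2564i)  (-0.6258+0.0000i)·(+0.2866+0.0000i)  (+0.1926-0.5168i)·(+0.1120-0.2564i)
Y_1^0(R⁻¹ n̂) = -0.401294+0.000000i

Re=-0.4013 Im=0.0000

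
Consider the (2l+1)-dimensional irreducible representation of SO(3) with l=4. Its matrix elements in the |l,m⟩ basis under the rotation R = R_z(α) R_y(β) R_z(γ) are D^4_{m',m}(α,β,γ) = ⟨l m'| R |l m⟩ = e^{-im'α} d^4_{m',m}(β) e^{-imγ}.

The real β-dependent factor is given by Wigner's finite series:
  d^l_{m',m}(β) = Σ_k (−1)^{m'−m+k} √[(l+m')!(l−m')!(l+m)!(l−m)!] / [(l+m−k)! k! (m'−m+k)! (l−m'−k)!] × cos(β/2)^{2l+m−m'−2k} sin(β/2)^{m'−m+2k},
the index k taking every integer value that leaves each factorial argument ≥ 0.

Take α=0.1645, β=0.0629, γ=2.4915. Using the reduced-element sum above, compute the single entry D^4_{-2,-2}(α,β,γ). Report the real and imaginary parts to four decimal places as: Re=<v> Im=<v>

D^4_{-2,-2}(0.1645,0.0629,2.4915) = e^{-i·-2·0.1645}·d^4_{-2,-2}(0.0629)·e^{-i·-2·2.4915}. Compute d first:
With c≡cos(β/2)=0.999505 and s≡sin(β/2)=0.031445, N=[2·720·2·720]^{1/2}=1440.000000
k: max(0,(-2)−(-2))=0 … min(4+(-2),4−(-2))=2
  k=0: (−1)^0·1440.0000/(1440)·0.9995^8·0.0314^0 = +0.996051
  k=1: (−1)^1·1440.0000/(120)·0.9995^6·0.0314^2 = -0.011830
  k=2: (−1)^2·1440.0000/(96)·0.9995^4·0.0314^4 = +0.000015
d^4_{-2,-2}(0.0629) = +0.996051 -0.011830 +0.000015 = +0.984235
Attach z-rotation phases: D = e^{-i(-2)(0.1645)}·(+0.984235)·e^{-i(-2)(2.4915)} = +0.555425-0.812541i

Re=0.5554 Im=-0.8125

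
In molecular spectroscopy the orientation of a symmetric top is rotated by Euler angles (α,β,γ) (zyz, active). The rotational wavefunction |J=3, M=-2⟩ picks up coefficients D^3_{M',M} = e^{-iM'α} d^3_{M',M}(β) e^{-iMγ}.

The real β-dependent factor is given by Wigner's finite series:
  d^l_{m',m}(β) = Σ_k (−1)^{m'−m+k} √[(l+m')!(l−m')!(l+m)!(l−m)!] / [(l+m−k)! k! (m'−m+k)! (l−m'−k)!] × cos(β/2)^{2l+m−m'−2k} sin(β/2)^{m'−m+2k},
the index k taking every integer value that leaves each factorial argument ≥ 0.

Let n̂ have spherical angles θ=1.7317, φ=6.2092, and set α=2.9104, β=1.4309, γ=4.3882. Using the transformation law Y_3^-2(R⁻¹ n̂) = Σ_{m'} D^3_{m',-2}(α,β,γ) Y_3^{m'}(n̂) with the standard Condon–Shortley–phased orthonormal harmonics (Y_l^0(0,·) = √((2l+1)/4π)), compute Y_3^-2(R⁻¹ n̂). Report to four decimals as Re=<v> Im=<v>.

Re=-0.0145 Im=0.0199

Need the full column D^3_{m',-2} for m'=−3..3 at α=2.9104, β=1.4309, γ=4.3882.
cos(β/2)=0.754798, sin(β/2)=0.655957
d^3_{-3,-2}: single k=1 term ⇒ +0.393645;  D = +0.089298-0.383383i
d^3_{-2,-2}: k∈[0..1] ⇒ +0.184920 -0.698303 = -0.513383;  D = +0.227931-0.460011i
d^3_{-1,-2}: k∈[0..1] ⇒ -0.508194 +0.767625 = +0.259431;  D = +0.165382-0.199882i
d^3_{0,-2}: k∈[0..1] ⇒ +0.764953 -0.577729 = +0.187224;  D = -0.149230+0.113064i
d^3_{1,-2}: k∈[0..1] ⇒ -0.767625 +0.289873 = -0.477751;  D = -0.436776+0.193579i
d^3_{2,-2}: k∈[0..1] ⇒ +0.527392 -0.079662 = +0.447730;  D = -0.440008+0.082795i
d^3_{3,-2}: single k=0 term ⇒ -0.224535;  D = -0.224306-0.010146i
Y_3^{m'}(θ=1.7317,φ=6.2092) and Σ D·Y over m':
  (+0.0893-0.3834i)·(+0.3914+0.0883i)  (+0.2279-0.4600i)·(-0.1578-0.0235i)  (+0.1654-0.1999i)·(-0.2773-0.0206i)  (-0.1492+0.1131i)·(+0.1717+0.0000i)  (-0.4368+0.1936i)·(+0.2773-0.0206i)  (-0.4400+0.0828i)·(-0.1578+0.0235i)  (-0.2243-0.0101i)·(-0.3914+0.0883i)
Y_3^-2(R⁻¹ n̂) = -0.014523+0.019890i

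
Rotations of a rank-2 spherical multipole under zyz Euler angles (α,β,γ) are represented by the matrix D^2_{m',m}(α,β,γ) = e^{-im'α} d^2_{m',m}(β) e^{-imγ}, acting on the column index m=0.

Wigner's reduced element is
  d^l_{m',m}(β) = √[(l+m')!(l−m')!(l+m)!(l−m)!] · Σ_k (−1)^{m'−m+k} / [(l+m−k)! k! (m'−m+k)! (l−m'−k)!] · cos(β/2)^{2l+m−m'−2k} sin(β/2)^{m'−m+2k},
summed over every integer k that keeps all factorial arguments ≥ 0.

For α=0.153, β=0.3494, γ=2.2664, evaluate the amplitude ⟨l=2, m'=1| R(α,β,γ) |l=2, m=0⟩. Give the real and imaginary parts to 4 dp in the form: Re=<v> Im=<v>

D^2_{1,0}(0.153,0.3494,2.2664) = e^{-i·1·0.153}·d^2_{1,0}(0.3494)·e^{-i·0·2.2664}. Compute d first:
c=cos(0.3494/2)=0.984779, s=sin(0.3494/2)=0.173813; N=√[6·1·2·2]=4.898979
The bounds max(0,m−m')=0 and min(l+m,l−m')=1 give 2 terms
  k=0: (−1)^1·4.8990/(2)·0.9848^3·0.1738^1 = -0.406605
  k=1: (−1)^2·4.8990/(2)·0.9848^1·0.1738^3 = +0.012667
d^2_{1,0}(0.3494) = -0.406605 +0.012667 = -0.393939
D = (+0.988318-0.152404i)·(-0.393939)·(+1.000000+0.000000i) = -0.389337+0.060038i

Re=-0.3893 Im=0.0600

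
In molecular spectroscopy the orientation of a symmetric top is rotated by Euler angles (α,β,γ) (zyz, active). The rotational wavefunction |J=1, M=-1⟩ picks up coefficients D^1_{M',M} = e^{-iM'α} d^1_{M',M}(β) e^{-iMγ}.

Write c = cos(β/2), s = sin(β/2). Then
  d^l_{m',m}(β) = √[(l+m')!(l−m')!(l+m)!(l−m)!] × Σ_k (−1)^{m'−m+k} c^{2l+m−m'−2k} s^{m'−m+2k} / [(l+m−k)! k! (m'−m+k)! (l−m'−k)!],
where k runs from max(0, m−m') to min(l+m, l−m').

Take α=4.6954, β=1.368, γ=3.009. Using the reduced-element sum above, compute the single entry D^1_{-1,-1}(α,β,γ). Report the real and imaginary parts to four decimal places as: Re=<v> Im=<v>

Re=0.0895 Im=0.5940

D^1_{-1,-1}(4.6954,1.368,3.009) = e^{-i·-1·4.6954}·d^1_{-1,-1}(1.368)·e^{-i·-1·3.009}. Compute d first:
Half-angle: c=0.775051, s=0.631898. N=√(1·2·1·2)=2.000000
Admissible k: 0..0 (factorial args all ≥0)
  k=0: (−1)^0·2.0000/(2)·0.7751^2·0.6319^0 = +0.600705
d^1_{-1,-1}(1.368) = +0.600705
Phases: e^{-i·(-1)·4.6954}=-0.016988-0.999856i, e^{-i·(-1)·3.009}=-0.991222+0.132204i ⇒ D=+0.089520+0.593997i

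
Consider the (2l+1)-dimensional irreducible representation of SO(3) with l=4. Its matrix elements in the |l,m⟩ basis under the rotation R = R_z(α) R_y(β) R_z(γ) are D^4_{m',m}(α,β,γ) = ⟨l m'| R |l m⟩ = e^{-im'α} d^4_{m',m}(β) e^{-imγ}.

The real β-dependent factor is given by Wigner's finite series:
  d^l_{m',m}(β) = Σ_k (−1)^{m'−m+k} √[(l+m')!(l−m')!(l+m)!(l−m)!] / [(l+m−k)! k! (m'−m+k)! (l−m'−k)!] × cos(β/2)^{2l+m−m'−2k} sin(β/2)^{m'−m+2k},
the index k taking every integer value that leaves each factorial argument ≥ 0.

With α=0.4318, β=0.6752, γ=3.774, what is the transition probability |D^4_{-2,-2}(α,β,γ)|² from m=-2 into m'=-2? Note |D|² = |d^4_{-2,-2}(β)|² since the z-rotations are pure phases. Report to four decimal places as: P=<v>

P=0.0249

Split into d^4_{-2,-2}(β=0.6752) × two z-phases.
c=cos(0.6752/2)=0.943552, s=sin(0.6752/2)=0.331224; N=√[2·720·2·720]=1440.000000
k: max(0,(-2)−(-2))=0 … min(4+(-2),4−(-2))=2
  k=0: (−1)^0·1440.0000/(1440)·0.9436^8·0.3312^0 = +0.628243
  k=1: (−1)^1·1440.0000/(120)·0.9436^6·0.3312^2 = -0.929008
  k=2: (−1)^2·1440.0000/(96)·0.9436^4·0.3312^4 = +0.143100
d^4_{-2,-2}(0.6752) = +0.628243 -0.929008 +0.143100 = -0.157665
|D^4_{-2,-2}|² = |d^4_{-2,-2}(β)|² = (-0.157665)² = 0.024858 (the z-rotation phases have unit modulus)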